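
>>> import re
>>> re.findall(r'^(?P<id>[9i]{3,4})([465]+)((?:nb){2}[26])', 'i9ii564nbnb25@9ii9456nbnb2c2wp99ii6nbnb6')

[('i9ii', '564', 'nbnb2')]

Pattern: anchored at the start of the string; then 3 to 4 of one of [9i] (captured as 'id'); then one or more of one of [465] (captured); then the literal 'nb' repeated 2 times, then one of [26] (captured).
Scanning left to right: at [0:12] match 'i9ii564nbnb2', groups = ('i9ii', '564', 'nbnb2').
With 3 capturing groups, `findall` returns a 3-tuple per match.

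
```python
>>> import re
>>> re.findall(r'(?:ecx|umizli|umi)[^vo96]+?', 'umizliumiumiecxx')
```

Alternation tries branches left to right and keeps the first one that lets the overall match succeed at that position.
Matches: at [0:7] → 'umizliu'; at [9:13] → 'umie'.
No capturing groups, so `findall` returns the 2 full match strings.

['umizliu', 'umie']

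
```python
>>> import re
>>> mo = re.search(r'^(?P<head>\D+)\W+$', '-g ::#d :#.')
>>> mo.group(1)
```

'-g ::#d :#'

The match spans [0:11] → '-g ::#d :#.'.
Captured: group 1 = '-g ::#d :#'.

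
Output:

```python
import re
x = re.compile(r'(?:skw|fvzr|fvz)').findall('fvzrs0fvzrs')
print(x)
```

['fvzr', 'fvzr']

Alternation isn't longest-match — the leftmost alternative that fits at this position is chosen.
Walking the string: at [0:4] → 'fvzr'; at [6:10] → 'fvzr'.
Since nothing is captured, `findall` lists the 2 matched substrings directly.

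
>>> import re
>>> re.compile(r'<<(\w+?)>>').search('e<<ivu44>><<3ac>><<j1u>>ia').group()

Unlike `match`, `search` isn't anchored — it looks for the pattern anywhere in the string.
The match spans [1:10] → '<<ivu44>>'.
Captured: group 1 = 'ivu44'.

'<<ivu44>>'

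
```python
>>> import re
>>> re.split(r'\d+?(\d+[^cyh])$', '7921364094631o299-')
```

Lazy quantifiers expand one character at a time until the remainder of the pattern can match.
The group in the pattern means `split` returns the separators' captures alongside the pieces.

['7921364094631o', '99-', '']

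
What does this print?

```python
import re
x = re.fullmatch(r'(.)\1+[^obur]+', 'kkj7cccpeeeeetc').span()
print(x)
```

(0, 15)

The backreference `\1` re-matches whatever the first group consumed, character for character.
`re.fullmatch` requires the pattern to consume the entire string.
The match spans [0:15] → 'kkj7cccpeeeeetc'.
Captured: group 1 = 'k'.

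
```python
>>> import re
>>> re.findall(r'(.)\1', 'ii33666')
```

['i', '3', '6']

`\1` has to match the exact text group 1 already captured.
Matches: at [0:2] match 'ii', group 1 = 'i'; at [2:4] match '33', group 1 = '3'; at [4:6] match '66', group 1 = '6'.
Because there's exactly one group, `findall` drops the full match and keeps group 1 from each hit.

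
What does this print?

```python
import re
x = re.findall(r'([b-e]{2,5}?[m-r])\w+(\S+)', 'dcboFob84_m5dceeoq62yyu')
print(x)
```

[('dcbo', 'u')]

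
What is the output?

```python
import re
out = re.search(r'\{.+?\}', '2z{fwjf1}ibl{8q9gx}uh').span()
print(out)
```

(2, 9)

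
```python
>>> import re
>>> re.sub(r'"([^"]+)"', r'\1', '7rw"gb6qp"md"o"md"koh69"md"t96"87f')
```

'7rwgb6qpmdomdkoh69mdt9687f'

`\1` in the replacement pulls in group 1's text for each match.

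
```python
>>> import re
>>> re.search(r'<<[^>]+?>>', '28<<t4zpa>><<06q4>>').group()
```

'<<t4zpa>>'

The match spans [2:11] → '<<t4zpa>>'.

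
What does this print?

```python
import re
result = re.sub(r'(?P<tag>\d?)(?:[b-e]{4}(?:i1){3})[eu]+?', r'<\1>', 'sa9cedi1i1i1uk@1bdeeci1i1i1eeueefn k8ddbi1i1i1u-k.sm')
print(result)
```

This matches optionally a digit (captured as 'tag'); then exactly 4 of a character in [b-e], then the literal 'i1' repeated 3 times (non-capturing group); then one or more of one of [eu] (lazy).
Matches: at [17:28] → 'deeci1i1i1e'.
The replacement refers to a captured group, so each match is rewritten using its own captured text.

sa9cedi1i1i1uk@1b<>eueefn k8ddbi1i1i1u-k.sm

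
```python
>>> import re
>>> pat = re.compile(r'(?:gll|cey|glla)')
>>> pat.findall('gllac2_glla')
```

['gll', 'gll']

Alternation tries branches left to right and keeps the first one that lets the overall match succeed at that position.
Matches: at [0:3] → 'gll'; at [7:10] → 'gll'.
With no groups in the pattern, `findall` gives back each whole match — 2 here.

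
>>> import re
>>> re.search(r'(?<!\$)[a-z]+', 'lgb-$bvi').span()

`(?!…)`/`(?<!…)` only lets a position through if the neighbouring text does NOT match; no characters are consumed.
Unlike `match`, `search` isn't anchored — it looks for the pattern anywhere in the string.
The match spans [0:3] → 'lgb'.

(0, 3)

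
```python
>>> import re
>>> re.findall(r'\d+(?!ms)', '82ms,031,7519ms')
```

A negative assertion filters positions out without eating any characters.
`findall` yields the raw match text (3 of them) because the pattern has no groups.

['8', '031', '751']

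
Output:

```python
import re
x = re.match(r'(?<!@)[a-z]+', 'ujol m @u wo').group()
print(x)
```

ujol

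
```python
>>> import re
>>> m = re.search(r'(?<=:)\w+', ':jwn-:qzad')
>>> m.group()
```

'jwn'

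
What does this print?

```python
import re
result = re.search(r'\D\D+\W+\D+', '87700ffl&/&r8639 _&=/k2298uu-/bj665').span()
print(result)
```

(5, 12)

Pattern: a non-digit, then one or more of a non-digit; then one or more of a non-word character; then one or more of a non-digit.
`search` walks the string left to right and returns the first match it finds.
The match spans [5:12] → 'ffl&/&r'.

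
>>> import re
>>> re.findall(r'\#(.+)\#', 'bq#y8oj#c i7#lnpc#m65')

['y8oj#c i7#lnpc']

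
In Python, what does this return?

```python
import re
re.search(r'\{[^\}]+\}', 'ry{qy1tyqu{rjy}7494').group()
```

'{qy1tyqu{rjy}'

The match spans [2:15] → '{qy1tyqu{rjy}'.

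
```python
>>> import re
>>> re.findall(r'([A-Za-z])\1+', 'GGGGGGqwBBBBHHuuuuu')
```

['G', 'B', 'H', 'u']

`\1` is not a pattern — it's the concrete string captured by group 1, re-applied verbatim.
Because there's exactly one group, `findall` drops the full match and keeps group 1 from each hit.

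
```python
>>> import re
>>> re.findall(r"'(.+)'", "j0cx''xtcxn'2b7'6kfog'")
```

["'xtcxn'2b7'6kfog"]

Matches: at [4:22] match "''xtcxn'2b7'6kfog'", group 1 = "'xtcxn'2b7'6kfog".
Because there's exactly one group, `findall` drops the full match and keeps group 1 from the one hit.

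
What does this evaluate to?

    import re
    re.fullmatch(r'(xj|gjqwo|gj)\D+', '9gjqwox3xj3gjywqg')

None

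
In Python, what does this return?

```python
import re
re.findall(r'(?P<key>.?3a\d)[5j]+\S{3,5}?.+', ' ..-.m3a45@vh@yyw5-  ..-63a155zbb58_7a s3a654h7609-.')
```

['m3a4']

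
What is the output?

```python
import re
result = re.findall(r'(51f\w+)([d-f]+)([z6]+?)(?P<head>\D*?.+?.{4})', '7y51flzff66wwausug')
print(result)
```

[('51flzf', 'f', '6', '6wwau')]

Pattern: the literal '51f', then one or more of a word character (captured); then one or more of a character in [d-f] (captured); then one or more of one of [z6] (lazy) (captured); then zero or more of a non-digit (lazy), then one or more of any character (lazy), then exactly 4 of any character (captured as 'head').
`findall` packs the 4 group values into a tuple for every match.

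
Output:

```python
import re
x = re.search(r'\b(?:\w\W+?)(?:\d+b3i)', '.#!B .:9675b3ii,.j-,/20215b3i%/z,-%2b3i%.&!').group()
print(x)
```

B .:9675b3i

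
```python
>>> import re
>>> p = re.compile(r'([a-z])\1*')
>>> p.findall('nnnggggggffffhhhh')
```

The backreference `\1` re-matches whatever the first group consumed, character for character.
Scanning left to right: at [0:3] match 'nnn', group 1 = 'n'; at [3:9] match 'gggggg', group 1 = 'g'; at [9:13] match 'ffff', group 1 = 'f'; at [13:17] match 'hhhh', group 1 = 'h'.
One capturing group, so `findall` returns just the captured substring from each match — 4 in all.

['n', 'g', 'f', 'h']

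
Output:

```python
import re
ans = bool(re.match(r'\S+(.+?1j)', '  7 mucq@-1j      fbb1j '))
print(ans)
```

`re.match` only tries the pattern at the start of the string.
Here the pattern fails at index 0, so the call returns None, and `bool(None)` is False.

False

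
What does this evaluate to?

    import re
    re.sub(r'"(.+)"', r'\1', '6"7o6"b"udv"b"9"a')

'67o6"b"udv"b"9a'

The replacement refers to a captured group, so each match is rewritten using its own captured text.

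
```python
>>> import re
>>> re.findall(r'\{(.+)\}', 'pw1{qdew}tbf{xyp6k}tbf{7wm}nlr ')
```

['qdew}tbf{xyp6k}tbf{7wm']

Scanning left to right: at [3:27] match '{qdew}tbf{xyp6k}tbf{7wm}', group 1 = 'qdew}tbf{xyp6k}tbf{7wm'.
One capturing group, so `findall` returns just the captured substring from the one match — 1 in all.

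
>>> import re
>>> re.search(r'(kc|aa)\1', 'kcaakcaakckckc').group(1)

'kc'

A backreference is literal: `\1` must see the identical characters the first group matched.
Unlike `match`, `search` isn't anchored — it looks for the pattern anywhere in the string.
The match spans [8:12] → 'kckc'.
Captured: group 1 = 'kc'.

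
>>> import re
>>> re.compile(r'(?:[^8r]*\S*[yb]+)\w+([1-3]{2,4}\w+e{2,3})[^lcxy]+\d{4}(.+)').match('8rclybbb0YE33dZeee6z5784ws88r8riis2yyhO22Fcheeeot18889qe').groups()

('22Fcheee', 'qe')

The pattern matches zero or more of any character except [8r], then zero or more of a non-whitespace character, then one or more of one of [yb] (non-capturing group); then one or more of a word character; then 2 to 4 of a character in [1-3], then one or more of a word character, then 2 to 3 of a literal 'e' (captured); then one or more of any character except [lcxy], then exactly 4 of a digit; then one or more of any character (captured).
`match` is anchored at position 0; if the pattern doesn't fit there, it returns None.
The match spans [0:56] → '8rclybbb0YE33dZeee6z5784ws88r8riis2yyhO22Fcheeeot18889qe'.
Captured: group 1 = '22Fcheee', group 2 = 'qe'.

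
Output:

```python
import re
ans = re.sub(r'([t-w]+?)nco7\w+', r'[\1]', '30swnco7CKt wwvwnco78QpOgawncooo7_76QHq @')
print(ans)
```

30s[w] [wwvw] @

Pattern: one or more of a character in [t-w] (lazy) (captured); then the literal 'nc', then the literal 'o7', then one or more of a word character.
Matches: at [3:11] → 'wnco7CKt'; at [12:39] → 'wwvwnco78QpOgawncooo7_76QHq'.
`\1` in the replacement pulls in group 1's text for each match.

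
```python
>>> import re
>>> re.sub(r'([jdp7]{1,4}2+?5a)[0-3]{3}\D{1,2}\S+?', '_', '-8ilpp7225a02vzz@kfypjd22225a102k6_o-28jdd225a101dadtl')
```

Pattern: 1 to 4 of one of [jdp7], then one or more of the literal '2' (lazy), then the literal '5a' (captured); then exactly 3 of a character in [0-3], then 1 to 2 of a non-digit, then one or more of a non-whitespace character (lazy).
Matches: at [20:34] → 'pjd22225a102k6'; at [39:52] → 'jdd225a101dad'.
`sub` substitutes '_' at each match site.

'-8ilpp7225a02vzz@kfy__o-28_tl'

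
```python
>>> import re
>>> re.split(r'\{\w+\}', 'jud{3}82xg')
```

['jud', '82xg']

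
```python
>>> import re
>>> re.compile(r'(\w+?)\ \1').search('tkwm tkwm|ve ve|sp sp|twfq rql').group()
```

'tkwm tkwm'

`\1` has to match the exact text group 1 already captured.
The match spans [0:9] → 'tkwm tkwm'.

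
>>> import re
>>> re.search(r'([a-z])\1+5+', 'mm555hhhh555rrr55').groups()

('m',)

The match spans [0:5] → 'mm555'.
Captured: group 1 = 'm'.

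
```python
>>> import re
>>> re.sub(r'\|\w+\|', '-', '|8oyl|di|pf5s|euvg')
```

'-di-euvg'

Matches: at [0:6] → '|8oyl|'; at [8:14] → '|pf5s|'.
`sub` substitutes '-' at each match site.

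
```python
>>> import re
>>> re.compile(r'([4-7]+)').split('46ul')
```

['', '46', 'ul']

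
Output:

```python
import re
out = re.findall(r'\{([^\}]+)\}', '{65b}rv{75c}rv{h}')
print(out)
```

Because there's exactly one group, `findall` drops the full match and keeps group 1 from each hit.

['65b', '75c', 'h']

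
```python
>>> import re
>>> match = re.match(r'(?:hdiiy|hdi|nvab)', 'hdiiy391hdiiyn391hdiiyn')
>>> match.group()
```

With `match`, the pattern is implicitly anchored at the beginning.
The match spans [0:5] → 'hdiiy'.

'hdiiy'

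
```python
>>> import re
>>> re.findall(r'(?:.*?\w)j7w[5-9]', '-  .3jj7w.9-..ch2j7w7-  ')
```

No capturing groups, so `findall` returns the 1 full match string.

['-  .3jj7w.9-..ch2j7w7']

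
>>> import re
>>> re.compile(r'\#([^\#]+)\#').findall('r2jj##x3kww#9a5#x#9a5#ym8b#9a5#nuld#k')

['x3kww', 'x', 'ym8b', 'nuld']

Walking the string: at [5:12] match '#x3kww#', group 1 = 'x3kww'; at [15:18] match '#x#', group 1 = 'x'; at [21:27] match '#ym8b#', group 1 = 'ym8b'; at [30:36] match '#nuld#', group 1 = 'nuld'.
One capturing group, so `findall` returns just the captured substring from each match — 4 in all.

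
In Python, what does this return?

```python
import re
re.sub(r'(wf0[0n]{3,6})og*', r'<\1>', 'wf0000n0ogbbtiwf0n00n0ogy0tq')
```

Each match is replaced using the text its own group 1 captured.

'<wf0000n0>bbti<wf0n00n0>y0tq'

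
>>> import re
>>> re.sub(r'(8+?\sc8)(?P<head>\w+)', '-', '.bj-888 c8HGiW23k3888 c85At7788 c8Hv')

'.bj-- c85At77-'

The pattern matches one or more of the literal '8' (lazy), then whitespace, then the literal 'c8' (captured); then one or more of a word character (captured as 'head').
Matches: at [4:21] → '888 c8HGiW23k3888'; at [29:36] → '88 c8Hv'.
`sub` substitutes '-' at each match site.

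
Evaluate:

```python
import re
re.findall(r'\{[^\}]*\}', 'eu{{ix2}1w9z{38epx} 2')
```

['{{ix2}', '{38epx}']

Matches: at [2:8] → '{{ix2}'; at [12:19] → '{38epx}'.
No capturing groups, so `findall` returns the 2 full match strings.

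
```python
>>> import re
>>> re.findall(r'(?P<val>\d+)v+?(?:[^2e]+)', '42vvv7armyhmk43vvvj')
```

With a single group, `findall` returns only what that group captured — 1 item.

['42']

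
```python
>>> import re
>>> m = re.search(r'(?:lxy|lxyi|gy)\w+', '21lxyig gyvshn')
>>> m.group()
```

'lxyig'

`search` walks the string left to right and returns the first match it finds.
The match spans [2:7] → 'lxyig'.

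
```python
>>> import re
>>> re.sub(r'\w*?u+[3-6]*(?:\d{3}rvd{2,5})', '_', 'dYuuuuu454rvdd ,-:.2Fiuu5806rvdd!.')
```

'_ ,-:._!.'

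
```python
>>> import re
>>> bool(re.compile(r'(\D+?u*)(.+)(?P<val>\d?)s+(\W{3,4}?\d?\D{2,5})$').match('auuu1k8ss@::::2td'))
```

`match` is anchored at position 0; if the pattern doesn't fit there, it returns None.
Here the string doesn't start with a match, so the call returns None, and `bool(None)` is False.

False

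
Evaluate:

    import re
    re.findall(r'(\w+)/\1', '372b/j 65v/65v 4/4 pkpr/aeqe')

['65v', '4']

`\1` has to match the exact text group 1 already captured.
Scanning left to right: at [7:14] match '65v/65v', group 1 = '65v'; at [15:18] match '4/4', group 1 = '4'.
`findall` collects group 1 from each match (2 total).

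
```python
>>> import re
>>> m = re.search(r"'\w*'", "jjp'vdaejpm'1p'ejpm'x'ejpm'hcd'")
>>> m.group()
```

`search` walks the string left to right and returns the first match it finds.
The match spans [3:12] → "'vdaejpm'".

"'vdaejpm'"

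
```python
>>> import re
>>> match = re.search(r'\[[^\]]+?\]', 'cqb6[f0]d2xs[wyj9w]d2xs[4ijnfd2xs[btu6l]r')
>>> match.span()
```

`re.search` scans for the first position where the pattern succeeds.
The match spans [4:8] → '[f0]'.

(4, 8)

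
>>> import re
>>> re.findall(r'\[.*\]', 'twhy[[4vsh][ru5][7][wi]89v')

['[[4vsh][ru5][7][wi]']

Walking the string: at [4:23] → '[[4vsh][ru5][7][wi]'.
With no groups in the pattern, `findall` gives back each whole match — 1 here.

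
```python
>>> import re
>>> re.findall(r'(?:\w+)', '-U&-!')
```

Pattern: one or more of a word character (non-capturing group).
Matches: at [1:2] → 'U'.
`findall` yields the raw match text (1 of them) because the pattern has no groups.

['U']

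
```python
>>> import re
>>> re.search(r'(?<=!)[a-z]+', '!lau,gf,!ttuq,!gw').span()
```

(1, 4)

The `(?=…)`/`(?<=…)` assertion just peeks at neighbouring text; it doesn't advance the match position.
The match spans [1:4] → 'lau'.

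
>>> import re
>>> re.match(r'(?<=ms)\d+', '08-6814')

`re.match` only tries the pattern at the start of the string.
Here the string doesn't start with a match, so the call returns None.

None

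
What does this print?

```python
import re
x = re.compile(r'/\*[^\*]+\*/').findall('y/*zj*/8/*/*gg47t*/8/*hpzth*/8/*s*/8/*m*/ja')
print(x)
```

['/*zj*/', '/*gg47t*/', '/*hpzth*/', '/*s*/', '/*m*/']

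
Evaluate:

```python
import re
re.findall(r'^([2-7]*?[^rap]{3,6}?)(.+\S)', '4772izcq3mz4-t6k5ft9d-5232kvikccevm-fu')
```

[('477', '2izcq3mz4-t6k5ft9d-5232kvikccevm-fu')]

Pattern: anchored at the start of the string; then zero or more of a character in [2-7] (lazy), then 3 to 6 of any character except [rap] (lazy) (captured); then one or more of any character, then a non-whitespace character (captured).
The `?` after the quantifier makes it lazy — it takes as little as possible before letting the rest of the pattern try.
Matches: at [0:38] match '4772izcq3mz4-t6k5ft9d-5232kvikccevm-fu', groups = ('477', '2izcq3mz4-t6k5ft9d-5232kvikccevm-fu').
2 groups means the one result is a tuple of 2 captured strings — 1 here.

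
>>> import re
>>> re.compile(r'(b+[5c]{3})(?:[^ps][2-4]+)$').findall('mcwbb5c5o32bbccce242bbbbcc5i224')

Pattern: one or more of a literal 'b', then exactly 3 of one of [5c] (captured); then any character except [ps], then one or more of a character in [2-4] (non-capturing group); then anchored at the end.
Scanning left to right: at [20:31] match 'bbbbcc5i224', group 1 = 'bbbbcc5'.
Because there's exactly one group, `findall` drops the full match and keeps group 1 from the one hit.

['bbbbcc5']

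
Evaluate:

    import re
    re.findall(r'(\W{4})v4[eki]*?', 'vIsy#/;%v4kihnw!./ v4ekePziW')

`findall` collects group 1 from each match (2 total).

['#/;%', '!./ ']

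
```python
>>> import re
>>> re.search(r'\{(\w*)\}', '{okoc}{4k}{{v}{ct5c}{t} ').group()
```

`search` walks the string left to right and returns the first match it finds.
The match spans [0:6] → '{okoc}'.
Captured: group 1 = 'okoc'.

'{okoc}'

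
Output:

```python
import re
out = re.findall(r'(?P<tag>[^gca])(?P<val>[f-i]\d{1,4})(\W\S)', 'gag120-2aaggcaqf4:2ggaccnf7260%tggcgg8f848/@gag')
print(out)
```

Pattern: any character except [gca] (captured as 'tag'); then a character in [f-i], then 1 to 4 of a digit (captured as 'val'); then a non-word character, then a non-whitespace character (captured).
Matches: at [14:19] match 'qf4:2', groups = ('q', 'f4', ':2'); at [24:32] match 'nf7260%t', groups = ('n', 'f7260', '%t'); at [37:44] match '8f848/@', groups = ('8', 'f848', '/@').
Multiple groups make `findall` return tuples — one 3-tuple for each match.

[('q', 'f4', ':2'), ('n', 'f7260', '%t'), ('8', 'f848', '/@')]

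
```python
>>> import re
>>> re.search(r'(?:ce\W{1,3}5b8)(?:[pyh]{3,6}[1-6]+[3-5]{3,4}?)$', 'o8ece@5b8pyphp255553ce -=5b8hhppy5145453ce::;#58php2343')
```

Pattern: the literal 'ce', then 1 to 3 of a non-word character, then the literal '5b8' (non-capturing group); then 3 to 6 of one of [pyh], then one or more of a character in [1-6], then 3 to 4 of a character in [3-5] (lazy) (non-capturing group); then anchored at the end.
`re.search` tries every starting position until one works.
Here no position works, so the call returns None.

None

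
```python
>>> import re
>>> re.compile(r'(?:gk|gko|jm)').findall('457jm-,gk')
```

`findall` yields the raw match text (2 of them) because the pattern has no groups.

['jm', 'gk']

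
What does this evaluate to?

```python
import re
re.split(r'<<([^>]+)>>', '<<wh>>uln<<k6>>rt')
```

Matches to split on: at [0:6] → '<<wh>>'; at [9:15] → '<<k6>>'.
With a capturing group present, the delimiter's captured portion is kept in the result list.

['', 'wh', 'uln', 'k6', 'rt']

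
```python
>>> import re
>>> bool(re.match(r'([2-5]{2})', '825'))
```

False

This matches exactly 2 of a character in [2-5] (captured).
`re.match` only tries the pattern at the start of the string.
Here the pattern fails at index 0, so the call returns None, and `bool(None)` is False.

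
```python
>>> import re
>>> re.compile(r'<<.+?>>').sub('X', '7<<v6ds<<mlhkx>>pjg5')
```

'7Xpjg5'

Matches: at [1:16] → '<<v6ds<<mlhkx>>'.
Every occurrence is swapped for 'X'.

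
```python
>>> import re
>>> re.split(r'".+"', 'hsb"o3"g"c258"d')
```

Matches to split on: at [3:14] → '"o3"g"c258"'.
Each match becomes a cut point; 2 segments remain.

['hsb', 'd']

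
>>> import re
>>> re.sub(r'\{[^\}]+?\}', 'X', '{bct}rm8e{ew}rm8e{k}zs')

'Xrm8eXrm8eXzs'

Matches: at [0:5] → '{bct}'; at [9:13] → '{ew}'; at [17:20] → '{k}'.
Each match is replaced by 'X'.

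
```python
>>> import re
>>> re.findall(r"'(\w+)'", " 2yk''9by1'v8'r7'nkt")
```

['9by1', 'r7']

Scanning left to right: at [5:11] match "'9by1'", group 1 = '9by1'; at [13:17] match "'r7'", group 1 = 'r7'.
One capturing group, so `findall` returns just the captured substring from each match — 2 in all.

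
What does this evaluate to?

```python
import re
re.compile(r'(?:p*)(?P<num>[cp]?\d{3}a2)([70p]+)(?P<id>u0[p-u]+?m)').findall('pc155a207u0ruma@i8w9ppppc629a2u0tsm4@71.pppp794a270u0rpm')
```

This matches zero or more of a literal 'p' (non-capturing group); then optionally one of [cp], then exactly 3 of a digit, then the literal 'a2' (captured as 'num'); then one or more of one of [70p] (captured); then the literal 'u0', then one or more of a character in [p-u] (lazy), then the literal 'm' (captured as 'id').
Walking the string: at [0:14] match 'pc155a207u0rum', groups = ('c155a2', '07', 'u0rum'); at [40:56] match 'pppp794a270u0rpm', groups = ('794a2', '70', 'u0rpm').
`findall` packs the 3 group values into a tuple for every match.

[('c155a2', '07', 'u0rum'), ('794a2', '70', 'u0rpm')]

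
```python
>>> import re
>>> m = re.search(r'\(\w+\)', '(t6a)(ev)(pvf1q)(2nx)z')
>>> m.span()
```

(0, 5)

Unlike `match`, `search` isn't anchored — it looks for the pattern anywhere in the string.
The match spans [0:5] → '(t6a)'.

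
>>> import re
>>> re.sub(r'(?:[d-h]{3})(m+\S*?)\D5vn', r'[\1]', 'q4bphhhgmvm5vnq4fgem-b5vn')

'q4bph[mv]q4[m-]'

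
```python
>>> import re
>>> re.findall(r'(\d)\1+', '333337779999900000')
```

['3', '7', '9', '0']

`\1` has to match the exact text group 1 already captured.
Matches: at [0:5] match '33333', group 1 = '3'; at [5:8] match '777', group 1 = '7'; at [8:13] match '99999', group 1 = '9'; at [13:18] match '00000', group 1 = '0'.
With a single group, `findall` returns only what that group captured — 4 items.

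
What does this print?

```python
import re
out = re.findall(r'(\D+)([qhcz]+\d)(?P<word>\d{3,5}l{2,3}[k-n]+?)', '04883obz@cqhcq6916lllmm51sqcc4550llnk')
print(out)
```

[('obz@cqhc', 'q6', '916lllm'), ('sqc', 'c4', '550lln')]

This matches one or more of a non-digit (captured); then one or more of one of [qhcz], then a digit (captured); then 3 to 5 of a digit, then 2 to 3 of a literal 'l', then one or more of a character in [k-n] (lazy) (captured as 'word').
With the lazy modifier that quantifier settles for the fewest repetitions that let the rest of the pattern succeed (the atoms after it are unaffected and can still be greedy).
Scanning left to right: at [5:22] match 'obz@cqhcq6916lllm', groups = ('obz@cqhc', 'q6', '916lllm'); at [25:36] match 'sqcc4550lln', groups = ('sqc', 'c4', '550lln').
3 groups means each result is a tuple of 3 captured strings — 2 here.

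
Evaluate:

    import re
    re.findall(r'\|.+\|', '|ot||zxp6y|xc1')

['|ot||zxp6y|']

No capturing groups, so `findall` returns the 1 full match string.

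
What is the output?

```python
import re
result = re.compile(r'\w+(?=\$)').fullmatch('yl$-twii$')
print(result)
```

None

The lookaround is zero-width — it requires the adjacent text to match without consuming it, so the asserted text isn't part of the match.
`re.fullmatch` is like wrapping the pattern in `^…$` (in single-line mode).
Here the pattern can't cover the whole string, so the call returns None.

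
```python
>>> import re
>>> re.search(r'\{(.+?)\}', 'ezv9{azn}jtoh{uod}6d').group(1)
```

With the lazy modifier that quantifier settles for the fewest repetitions that let the rest of the pattern succeed (the atoms after it are unaffected and can still be greedy).
`search` walks the string left to right and returns the first match it finds.
The match spans [4:9] → '{azn}'.
Captured: group 1 = 'azn'.

'azn'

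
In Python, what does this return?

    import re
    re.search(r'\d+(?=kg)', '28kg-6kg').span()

(0, 2)

The positive lookaround only admits positions where the adjacent text matches; those characters stay outside the span.
The match spans [0:2] → '28'.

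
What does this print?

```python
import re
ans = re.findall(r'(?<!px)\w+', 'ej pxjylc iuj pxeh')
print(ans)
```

['ej', 'pxjylc', 'iuj', 'pxeh']

The negative lookahead/lookbehind blocks any match where the forbidden context is present.
With no groups in the pattern, `findall` gives back each whole match — 4 here.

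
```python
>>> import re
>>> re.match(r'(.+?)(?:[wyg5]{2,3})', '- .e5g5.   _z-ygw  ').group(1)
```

The match spans [0:7] → '- .e5g5'.
Captured: group 1 = '- .e'.

'- .e'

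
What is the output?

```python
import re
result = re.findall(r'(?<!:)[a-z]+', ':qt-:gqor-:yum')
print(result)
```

['t', 'qor', 'um']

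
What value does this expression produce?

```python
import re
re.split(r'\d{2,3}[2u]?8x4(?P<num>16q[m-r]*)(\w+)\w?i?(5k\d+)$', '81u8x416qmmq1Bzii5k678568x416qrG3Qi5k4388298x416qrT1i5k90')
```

['', '16qmmq', '1Bzii5k678568x416qrG3Qi5k4388298x416qrT1i', '5k90', '']

This matches 2 to 3 of a digit, then optionally one of [2u], then the literal '8x4'; then the literal '16q', then zero or more of a character in [m-r] (captured as 'num'); then one or more of a word character (captured); then optionally a word character, then optionally a literal 'i'; then the literal '5k', then one or more of a digit (captured); then anchored at the end.
Matches to split on: at [0:57] → '81u8x416qmmq1Bzii5k678568x416qrG3Qi5k4388298x416qrT1i5k90'.
`re.split` interleaves the captured-group text with the surrounding fragments.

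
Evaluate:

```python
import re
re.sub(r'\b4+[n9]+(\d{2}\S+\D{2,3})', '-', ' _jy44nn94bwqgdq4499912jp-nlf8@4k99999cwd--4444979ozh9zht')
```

' _jy44nn94bwqgdq4499912jp-nlf8@4k99999cwd---'

The pattern matches a word boundary (`\b`, zero-width); then one or more of a literal '4'; then one or more of one of [n9]; then exactly 2 of a digit, then one or more of a non-whitespace character, then 2 to 3 of a non-digit (captured).
Matches: at [43:57] → '4444979ozh9zht'.
`sub` substitutes '-' at each match site.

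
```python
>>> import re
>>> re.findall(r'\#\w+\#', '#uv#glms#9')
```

With no groups in the pattern, `findall` gives back each whole match — 1 here.

['#uv#']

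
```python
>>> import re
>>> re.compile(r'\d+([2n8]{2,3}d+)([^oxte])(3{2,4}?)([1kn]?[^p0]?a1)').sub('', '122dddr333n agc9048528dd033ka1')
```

'122dddr333n agc'

The pattern matches one or more of a digit; then 2 to 3 of one of [2n8], then one or more of the literal 'd' (captured); then any character except [oxte] (captured); then 2 to 4 of a literal '3' (lazy) (captured); then optionally one of [1kn], then optionally any character except [p0], then the literal 'a1' (captured).
Matches: at [15:30] → '9048528dd033ka1'.
Every occurrence is swapped for ''.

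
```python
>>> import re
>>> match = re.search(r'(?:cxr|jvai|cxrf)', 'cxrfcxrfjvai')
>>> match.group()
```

Branches in `(...|...)` are attempted left-to-right; the first branch that allows the whole pattern to succeed is taken.
`re.search` tries every starting position until one works.
The match spans [0:3] → 'cxr'.

'cxr'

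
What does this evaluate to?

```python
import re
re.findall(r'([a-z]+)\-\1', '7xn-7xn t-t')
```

After group 1 captures some text, `\1` only succeeds where that same text appears again.
Matches: at [8:11] match 't-t', group 1 = 't'.
With a single group, `findall` returns only what that group captured — 1 item.

['t']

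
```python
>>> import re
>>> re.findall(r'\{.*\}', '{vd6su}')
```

['{vd6su}']

Walking the string: at [0:7] → '{vd6su}'.
With no groups in the pattern, `findall` gives back each whole match — 1 here.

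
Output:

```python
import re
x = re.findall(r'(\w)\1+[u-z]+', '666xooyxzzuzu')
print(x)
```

['6', 'o']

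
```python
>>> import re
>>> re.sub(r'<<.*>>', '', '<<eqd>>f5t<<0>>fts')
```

'fts'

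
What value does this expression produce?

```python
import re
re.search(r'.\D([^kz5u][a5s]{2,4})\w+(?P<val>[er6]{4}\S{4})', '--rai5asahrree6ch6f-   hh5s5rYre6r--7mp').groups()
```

('i5asa', 'ree6ch6f')

The match spans [2:19] → 'rai5asahrree6ch6f'.
Captured: group 1 = 'i5asa', group 2 = 'ree6ch6f'.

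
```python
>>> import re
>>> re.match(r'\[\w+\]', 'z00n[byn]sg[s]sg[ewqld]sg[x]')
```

`match` is anchored at position 0; if the pattern doesn't fit there, it returns None.
Here position 0 doesn't satisfy it, so the call returns None.

None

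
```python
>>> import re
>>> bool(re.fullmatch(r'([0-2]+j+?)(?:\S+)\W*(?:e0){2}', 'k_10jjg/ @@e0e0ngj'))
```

False

For `fullmatch`, every character of the input must be accounted for by the pattern.
Here the string isn't matched end-to-end, so the call returns None, and `bool(None)` is False.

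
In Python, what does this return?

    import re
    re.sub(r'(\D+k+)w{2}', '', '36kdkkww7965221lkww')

'367965221'

Each match is replaced by ''.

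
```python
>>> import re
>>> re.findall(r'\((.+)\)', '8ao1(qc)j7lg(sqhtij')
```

Matches: at [4:8] match '(qc)', group 1 = 'qc'.
One capturing group, so `findall` returns just the captured substring from the one match — 1 in all.

['qc']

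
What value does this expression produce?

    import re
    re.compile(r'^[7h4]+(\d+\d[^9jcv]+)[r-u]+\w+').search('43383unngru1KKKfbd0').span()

(0, 19)

Pattern: anchored at the start of the string; then one or more of one of [7h4]; then one or more of a digit, then a digit, then one or more of any character except [9jcv] (captured); then one or more of a character in [r-u], then one or more of a word character.
The match spans [0:19] → '43383unngru1KKKfbd0'.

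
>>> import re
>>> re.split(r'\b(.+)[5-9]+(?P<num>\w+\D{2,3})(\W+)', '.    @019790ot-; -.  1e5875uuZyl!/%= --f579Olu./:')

The pattern matches a word boundary (`\b`, zero-width); then one or more of any character (captured); then one or more of a character in [5-9]; then one or more of a word character, then 2 to 3 of a non-digit (captured as 'num'); then one or more of a non-word character (captured).
Matches to split on: at [6:49] → '019790ot-; -.  1e5875uuZyl!/%= --f579Olu./:'.
Because the pattern has a capturing group, `split` also inserts each captured text between the pieces.

['.    @', '019790ot-; -.  1e5875uuZyl!/%= --f57', 'Olu./', ':', '']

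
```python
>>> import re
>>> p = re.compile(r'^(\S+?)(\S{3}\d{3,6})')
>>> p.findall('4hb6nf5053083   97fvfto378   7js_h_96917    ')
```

[('4hb', '6nf505308')]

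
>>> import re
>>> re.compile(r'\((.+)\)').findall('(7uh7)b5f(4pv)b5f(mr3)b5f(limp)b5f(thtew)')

['7uh7)b5f(4pv)b5f(mr3)b5f(limp)b5f(thtew']

Because there's exactly one group, `findall` drops the full match and keeps group 1 from the one hit.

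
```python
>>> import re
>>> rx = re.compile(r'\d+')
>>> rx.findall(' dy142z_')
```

With no groups in the pattern, `findall` gives back each whole match — 1 here.

['142']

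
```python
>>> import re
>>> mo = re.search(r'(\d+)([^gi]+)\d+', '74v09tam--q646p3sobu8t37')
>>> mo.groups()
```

The match spans [0:24] → '74v09tam--q646p3sobu8t37'.
Captured: group 1 = '74', group 2 = 'v09tam--q646p3sobu8t3'.

('74', 'v09tam--q646p3sobu8t3')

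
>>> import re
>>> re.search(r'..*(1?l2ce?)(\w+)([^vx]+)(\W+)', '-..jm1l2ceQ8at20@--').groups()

('l2ce', 'Q8at20', '@-', '-')

This matches any character, then zero or more of any character; then optionally a literal '1', then the literal 'l2c', then optionally a literal 'e' (captured); then one or more of a word character (captured); then one or more of any character except [vx] (captured); then one or more of a non-word character (captured).
`re.search` tries every starting position until one works.
The match spans [0:19] → '-..jm1l2ceQ8at20@--'.
Captured: group 1 = 'l2ce', group 2 = 'Q8at20', group 3 = '@-', group 4 = '-'.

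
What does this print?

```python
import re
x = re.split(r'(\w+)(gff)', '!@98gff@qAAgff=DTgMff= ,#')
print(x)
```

['!@', '98', 'gff', '@', 'qAA', 'gff', '=DTgMff= ,#']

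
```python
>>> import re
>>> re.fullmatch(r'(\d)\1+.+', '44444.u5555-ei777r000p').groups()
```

The match spans [0:22] → '44444.u5555-ei777r000p'.
Captured: group 1 = '4'.

('4',)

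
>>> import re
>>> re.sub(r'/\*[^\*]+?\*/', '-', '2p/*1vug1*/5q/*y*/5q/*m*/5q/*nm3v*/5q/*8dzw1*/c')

'2p-5q-5q-5q-5q-c'

Matches: at [2:11] → '/*1vug1*/'; at [13:18] → '/*y*/'; at [20:25] → '/*m*/'; at [27:35] → '/*nm3v*/'; at [37:46] → '/*8dzw1*/'.
Each match is replaced by '-'.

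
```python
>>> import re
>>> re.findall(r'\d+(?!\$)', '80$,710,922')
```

['8', '710', '922']

The negative lookahead/lookbehind blocks any match where the forbidden context is present.
Scanning left to right: at [0:1] → '8'; at [4:7] → '710'; at [8:11] → '922'.
`findall` yields the raw match text (3 of them) because the pattern has no groups.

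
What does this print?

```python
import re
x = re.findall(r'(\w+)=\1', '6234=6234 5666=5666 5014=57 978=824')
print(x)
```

After group 1 captures some text, `\1` only succeeds where that same text appears again.
One capturing group, so `findall` returns just the captured substring from each match — 3 in all.

['6234', '5666', '8']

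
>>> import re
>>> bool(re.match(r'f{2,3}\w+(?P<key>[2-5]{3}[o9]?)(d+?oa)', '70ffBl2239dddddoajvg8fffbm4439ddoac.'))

The pattern matches 2 to 3 of a literal 'f', then one or more of a word character; then exactly 3 of a character in [2-5], then optionally one of [o9] (captured as 'key'); then one or more of the literal 'd' (lazy), then the literal 'oa' (captured).
With `match`, the pattern is implicitly anchored at the beginning.
Here the pattern fails at index 0, so the call returns None, and `bool(None)` is False.

False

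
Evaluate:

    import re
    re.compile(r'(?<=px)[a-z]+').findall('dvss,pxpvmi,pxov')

['pvmi', 'ov']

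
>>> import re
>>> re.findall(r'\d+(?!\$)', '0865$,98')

The negative lookahead/lookbehind blocks any match where the forbidden context is present.
Scanning left to right: at [0:3] → '086'; at [6:8] → '98'.
Since nothing is captured, `findall` lists the 2 matched substrings directly.

['086', '98']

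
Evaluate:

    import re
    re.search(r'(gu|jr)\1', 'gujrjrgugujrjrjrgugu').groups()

A backreference is literal: `\1` must see the identical characters the first group matched.
`re.search` scans for the first position where the pattern succeeds.
The match spans [2:6] → 'jrjr'.
Captured: group 1 = 'jr'.

('jr',)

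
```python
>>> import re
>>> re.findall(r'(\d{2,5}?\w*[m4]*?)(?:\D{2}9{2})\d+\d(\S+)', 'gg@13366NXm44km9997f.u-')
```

[('13366NXm44', 'f.u-')]

Pattern: 2 to 5 of a digit (lazy), then zero or more of a word character, then zero or more of one of [m4] (lazy) (captured); then exactly 2 of a non-digit, then exactly 2 of a literal '9' (non-capturing group); then one or more of a digit; then a digit; then one or more of a non-whitespace character (captured).
Walking the string: at [3:23] match '13366NXm44km9997f.u-', groups = ('13366NXm44', 'f.u-').
2 groups means the one result is a tuple of 2 captured strings — 1 here.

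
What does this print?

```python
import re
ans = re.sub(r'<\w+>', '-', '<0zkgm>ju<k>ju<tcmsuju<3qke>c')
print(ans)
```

-ju-ju<tcmsuju-c

`sub` substitutes '-' at each match site.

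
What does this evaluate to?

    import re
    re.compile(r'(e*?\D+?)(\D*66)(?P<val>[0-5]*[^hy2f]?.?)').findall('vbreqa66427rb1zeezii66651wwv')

[('v', 'breqa66', '427r'), ('z', 'eezii66', '65')]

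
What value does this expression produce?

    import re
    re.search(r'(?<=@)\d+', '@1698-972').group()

The `(?=…)`/`(?<=…)` assertion just peeks at neighbouring text; it doesn't advance the match position.
The match spans [1:5] → '1698'.

'1698'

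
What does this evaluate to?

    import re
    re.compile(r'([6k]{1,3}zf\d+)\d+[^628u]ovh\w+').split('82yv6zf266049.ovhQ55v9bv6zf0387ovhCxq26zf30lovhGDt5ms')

['82yv', '6zf26604', '']

The group in the pattern means `split` returns the separators' captures alongside the pieces.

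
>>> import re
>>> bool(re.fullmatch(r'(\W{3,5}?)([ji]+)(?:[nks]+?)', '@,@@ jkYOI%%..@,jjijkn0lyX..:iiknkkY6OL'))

False

The pattern matches 3 to 5 of a non-word character (lazy) (captured); then one or more of one of [ji] (captured); then one or more of one of [nks] (lazy) (non-capturing group).
`re.fullmatch` requires the pattern to consume the entire string.
Here the string isn't matched end-to-end, so the call returns None, and `bool(None)` is False.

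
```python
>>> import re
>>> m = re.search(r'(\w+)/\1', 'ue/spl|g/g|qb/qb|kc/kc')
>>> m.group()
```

'g/g'

The backreference `\1` re-matches whatever the first group consumed, character for character.
The match spans [7:10] → 'g/g'.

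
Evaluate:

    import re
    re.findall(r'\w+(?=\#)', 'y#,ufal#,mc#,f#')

The `(?=…)`/`(?<=…)` assertion just peeks at neighbouring text; it doesn't advance the match position.
With no groups in the pattern, `findall` gives back each whole match — 4 here.

['y', 'ufal', 'mc', 'f']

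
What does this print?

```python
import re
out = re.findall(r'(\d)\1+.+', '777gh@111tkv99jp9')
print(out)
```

`\1` is not a pattern — it's the concrete string captured by group 1, re-applied verbatim.
Walking the string: at [0:17] match '777gh@111tkv99jp9', group 1 = '7'.
One capturing group, so `findall` returns just the captured substring from the one match — 1 in all.

['7']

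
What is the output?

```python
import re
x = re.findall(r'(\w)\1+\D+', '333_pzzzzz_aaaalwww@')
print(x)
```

['3']

After group 1 captures some text, `\1` only succeeds where that same text appears again.
Walking the string: at [0:20] match '333_pzzzzz_aaaalwww@', group 1 = '3'.
One capturing group, so `findall` returns just the captured substring from the one match — 1 in all.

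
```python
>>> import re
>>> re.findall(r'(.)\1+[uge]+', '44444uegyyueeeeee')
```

['4', 'y']

`\1` is not a pattern — it's the concrete string captured by group 1, re-applied verbatim.
Walking the string: at [0:8] match '44444ueg', group 1 = '4'; at [8:17] match 'yyueeeeee', group 1 = 'y'.
`findall` collects group 1 from each match (2 total).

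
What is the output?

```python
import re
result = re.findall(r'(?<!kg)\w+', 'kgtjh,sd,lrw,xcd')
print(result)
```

['kgtjh', 'sd', 'lrw', 'xcd']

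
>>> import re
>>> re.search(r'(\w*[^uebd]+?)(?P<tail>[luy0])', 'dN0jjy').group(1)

'dN0jj'

Pattern: zero or more of a word character, then one or more of any character except [uebd] (lazy) (captured); then one of [luy0] (captured as 'tail').
`re.search` tries every starting position until one works.
The match spans [0:6] → 'dN0jjy'.
Captured: group 1 = 'dN0jj', group 2 = 'y'.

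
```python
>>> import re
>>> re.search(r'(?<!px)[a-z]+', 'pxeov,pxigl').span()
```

A negative assertion filters positions out without eating any characters.
`search` walks the string left to right and returns the first match it finds.
The match spans [0:5] → 'pxeov'.

(0, 5)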